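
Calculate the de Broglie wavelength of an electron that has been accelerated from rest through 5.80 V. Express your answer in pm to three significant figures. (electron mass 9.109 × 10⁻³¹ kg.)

KE = eV = 1.602 × 10⁻¹⁹ × 5.800 = 9.292 × 10⁻¹⁹ J.
p = √(2mKE) = √(2 × 9.109 × 10⁻³¹ × 9.292 × 10⁻¹⁹) = 1.301 × 10⁻²⁴ kg·m/s.
λ = h/p = 6.626 × 10⁻³⁴ / 1.301 × 10⁻²⁴ = 5.09 × 10⁻¹⁰ m = 509 pm.

λ = 509 pm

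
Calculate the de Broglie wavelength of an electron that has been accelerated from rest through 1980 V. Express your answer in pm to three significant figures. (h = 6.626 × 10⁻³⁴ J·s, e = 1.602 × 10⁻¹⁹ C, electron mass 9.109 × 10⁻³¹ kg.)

KE = eV = 1.602 × 10⁻¹⁹ × 1980 = 3.172 × 10⁻¹⁶ J.
p = √(2mKE) = √(2 × 9.109 × 10⁻³¹ × 3.172 × 10⁻¹⁶) = 2.404 × 10⁻²³ kg·m/s.
λ = h/p = 6.626 × 10⁻³⁴ / 2.404 × 10⁻²³ = 2.76 × 10⁻¹¹ m = 27.6 pm.

λ = 27.6 pm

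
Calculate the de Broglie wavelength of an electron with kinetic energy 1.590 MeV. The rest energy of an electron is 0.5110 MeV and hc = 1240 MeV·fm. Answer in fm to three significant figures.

Total energy E = KE + m₀c² = 1.590 + 0.5110 = 2.1010 MeV.
(pc)² = E² − (m₀c²)² = (2.1010)² − (0.5110)² = 4.153 MeV², so pc = 2.038 MeV.
λ = hc/(pc) = 1240 MeV·fm / 2.038 MeV = 608 fm.

λ = 608 fm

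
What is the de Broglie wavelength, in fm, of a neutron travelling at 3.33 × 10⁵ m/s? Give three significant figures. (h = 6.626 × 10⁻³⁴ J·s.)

λ = 1190 fm

p = mv = 1.675 × 10⁻²⁷ × 3.33 × 10⁵ = 5.578 × 10⁻²² kg·m/s.
λ = h/p = 6.626 × 10⁻³⁴ / 5.578 × 10⁻²² = 1.19 × 10⁻¹² m = 1190 fm.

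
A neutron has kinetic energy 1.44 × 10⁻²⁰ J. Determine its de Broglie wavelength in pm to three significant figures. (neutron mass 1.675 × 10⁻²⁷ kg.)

λ = 95.4 pm

p = √(2mKE) = √(2 × 1.675 × 10⁻²⁷ × 1.440 × 10⁻²⁰) = 6.946 × 10⁻²⁴ kg·m/s.
λ = h/p = 6.626 × 10⁻³⁴ / 6.946 × 10⁻²⁴ = 9.54 × 10⁻¹¹ m = 95.4 pm.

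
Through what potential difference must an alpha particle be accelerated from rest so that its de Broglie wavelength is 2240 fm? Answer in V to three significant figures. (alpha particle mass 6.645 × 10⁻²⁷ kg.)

V = 20.5 V

p = h/λ = 6.626 × 10⁻³⁴ / 2.240 × 10⁻¹² = 2.958 × 10⁻²² kg·m/s.
KE = p²/(2m) = 6.584 × 10⁻¹⁸ J.
V = KE/2e = 6.584 × 10⁻¹⁸ / (2 × 1.602 × 10⁻¹⁹) = 20.5 V.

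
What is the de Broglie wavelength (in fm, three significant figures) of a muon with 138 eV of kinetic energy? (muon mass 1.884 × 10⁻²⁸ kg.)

KE = 138 eV = 2.211 × 10⁻¹⁷ J.
p = √(2mKE) = √(2 × 1.884 × 10⁻²⁸ × 2.211 × 10⁻¹⁷) = 9.127 × 10⁻²³ kg·m/s.
λ = h/p = 6.626 × 10⁻³⁴ / 9.127 × 10⁻²³ = 7.26 × 10⁻¹² m = 7260 fm.

λ = 7260 fm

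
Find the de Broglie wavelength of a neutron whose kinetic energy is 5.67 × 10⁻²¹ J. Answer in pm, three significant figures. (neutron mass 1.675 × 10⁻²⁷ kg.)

λ = 152 pm

p = √(2mKE) = √(2 × 1.675 × 10⁻²⁷ × 5.670 × 10⁻²¹) = 4.358 × 10⁻²⁴ kg·m/s.
λ = h/p = 6.626 × 10⁻³⁴ / 4.358 × 10⁻²⁴ = 1.52 × 10⁻¹⁰ m = 152 pm.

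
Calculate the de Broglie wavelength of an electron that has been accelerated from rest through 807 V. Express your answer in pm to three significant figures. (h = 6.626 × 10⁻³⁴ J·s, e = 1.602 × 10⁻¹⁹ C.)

λ = 43.2 pm

KE = eV = 1.602 × 10⁻¹⁹ × 807.0 = 1.293 × 10⁻¹⁶ J.
p = √(2mKE) = √(2 × 9.109 × 10⁻³¹ × 1.293 × 10⁻¹⁶) = 1.535 × 10⁻²³ kg·m/s.
λ = h/p = 6.626 × 10⁻³⁴ / 1.535 × 10⁻²³ = 4.32 × 10⁻¹¹ m = 43.2 pm.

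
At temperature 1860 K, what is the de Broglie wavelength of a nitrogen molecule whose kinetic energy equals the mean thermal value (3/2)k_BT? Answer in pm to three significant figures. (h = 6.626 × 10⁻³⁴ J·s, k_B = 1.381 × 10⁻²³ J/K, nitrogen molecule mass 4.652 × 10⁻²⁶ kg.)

λ = 11.1 pm

KE = (3/2)k_BT = 1.5 × 1.381 × 10⁻²³ × 1860 = 3.853 × 10⁻²⁰ J.
p = √(2mKE) = √(2 × 4.652 × 10⁻²⁶ × 3.853 × 10⁻²⁰) = 5.987 × 10⁻²³ kg·m/s.
λ = h/p = 1.11 × 10⁻¹¹ m = 11.1 pm.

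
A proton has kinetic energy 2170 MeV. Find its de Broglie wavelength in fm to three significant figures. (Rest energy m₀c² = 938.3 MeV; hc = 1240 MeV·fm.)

λ = 0.418 fm

Total energy E = KE + m₀c² = 2170 + 938.3 = 3108.3 MeV.
(pc)² = E² − (m₀c²)² = (3108.3)² − (938.3)² = 8.781 × 10⁶ MeV², so pc = 2963 MeV.
λ = hc/(pc) = 1240 MeV·fm / 2963 MeV = 0.418 fm.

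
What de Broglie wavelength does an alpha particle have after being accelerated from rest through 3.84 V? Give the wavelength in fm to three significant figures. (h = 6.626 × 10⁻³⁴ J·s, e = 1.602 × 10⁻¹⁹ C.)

λ = 5180 fm

KE = 2eV = 2 × 1.602 × 10⁻¹⁹ × 3.840 = 1.230 × 10⁻¹⁸ J.
p = √(2mKE) = √(2 × 6.645 × 10⁻²⁷ × 1.230 × 10⁻¹⁸) = 1.279 × 10⁻²² kg·m/s.
λ = h/p = 6.626 × 10⁻³⁴ / 1.279 × 10⁻²² = 5.18 × 10⁻¹² m = 5180 fm.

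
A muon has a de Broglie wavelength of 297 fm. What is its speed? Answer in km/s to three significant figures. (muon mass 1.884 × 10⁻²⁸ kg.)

v = 1.18 × 10⁴ km/s

p = h/λ = 6.626 × 10⁻³⁴ / 2.970 × 10⁻¹³ = 2.231 × 10⁻²¹ kg·m/s.
v = p/m = 2.231 × 10⁻²¹ / 1.884 × 10⁻²⁸ = 1.18 × 10⁷ m/s = 1.18 × 10⁴ km/s.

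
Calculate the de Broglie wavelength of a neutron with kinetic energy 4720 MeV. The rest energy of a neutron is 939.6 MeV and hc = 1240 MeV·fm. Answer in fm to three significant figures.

Total energy E = KE + m₀c² = 4720 + 939.6 = 5659.6 MeV.
(pc)² = E² − (m₀c²)² = (5659.6)² − (939.6)² = 3.115 × 10⁷ MeV², so pc = 5581 MeV.
λ = hc/(pc) = 1240 MeV·fm / 5581 MeV = 0.222 fm.

λ = 0.222 fm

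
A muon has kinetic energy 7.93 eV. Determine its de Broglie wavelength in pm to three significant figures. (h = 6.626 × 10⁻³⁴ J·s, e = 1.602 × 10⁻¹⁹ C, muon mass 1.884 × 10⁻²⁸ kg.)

λ = 30.3 pm

KE = 7.93 eV = 1.270 × 10⁻¹⁸ J.
p = √(2mKE) = √(2 × 1.884 × 10⁻²⁸ × 1.270 × 10⁻¹⁸) = 2.188 × 10⁻²³ kg·m/s.
λ = h/p = 6.626 × 10⁻³⁴ / 2.188 × 10⁻²³ = 3.03 × 10⁻¹¹ m = 30.3 pm.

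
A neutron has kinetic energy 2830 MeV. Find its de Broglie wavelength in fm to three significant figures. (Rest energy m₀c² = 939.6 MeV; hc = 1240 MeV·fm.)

λ = 0.340 fm

Total energy E = KE + m₀c² = 2830 + 939.6 = 3769.6 MeV.
(pc)² = E² − (m₀c²)² = (3769.6)² − (939.6)² = 1.333 × 10⁷ MeV², so pc = 3651 MeV.
λ = hc/(pc) = 1240 MeV·fm / 3651 MeV = 0.340 fm.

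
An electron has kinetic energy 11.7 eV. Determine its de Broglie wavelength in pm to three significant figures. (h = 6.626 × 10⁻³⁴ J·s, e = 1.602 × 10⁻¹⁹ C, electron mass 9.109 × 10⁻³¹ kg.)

KE = 11.7 eV = 1.874 × 10⁻¹⁸ J.
p = √(2mKE) = √(2 × 9.109 × 10⁻³¹ × 1.874 × 10⁻¹⁸) = 1.848 × 10⁻²⁴ kg·m/s.
λ = h/p = 6.626 × 10⁻³⁴ / 1.848 × 10⁻²⁴ = 3.59 × 10⁻¹⁰ m = 359 pm.

λ = 359 pm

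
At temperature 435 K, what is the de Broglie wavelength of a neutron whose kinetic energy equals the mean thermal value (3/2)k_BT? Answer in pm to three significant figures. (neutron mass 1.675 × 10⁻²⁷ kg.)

KE = (3/2)k_BT = 1.5 × 1.381 × 10⁻²³ × 435 = 9.011 × 10⁻²¹ J.
p = √(2mKE) = √(2 × 1.675 × 10⁻²⁷ × 9.011 × 10⁻²¹) = 5.494 × 10⁻²⁴ kg·m/s.
λ = h/p = 1.21 × 10⁻¹⁰ m = 121 pm.

λ = 121 pm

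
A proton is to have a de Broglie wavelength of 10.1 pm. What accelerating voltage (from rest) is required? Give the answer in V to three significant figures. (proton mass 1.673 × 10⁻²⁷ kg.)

V = 8.03 V

p = h/λ = 6.626 × 10⁻³⁴ / 1.010 × 10⁻¹¹ = 6.560 × 10⁻²³ kg·m/s.
KE = p²/(2m) = 1.286 × 10⁻¹⁸ J.
V = KE/e = 1.286 × 10⁻¹⁸ / (1.602 × 10⁻¹⁹) = 8.03 V.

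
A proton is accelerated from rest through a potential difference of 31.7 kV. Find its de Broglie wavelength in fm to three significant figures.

λ = 161 fm

KE = eV = 1.602 × 10⁻¹⁹ × 3.170 × 10⁴ = 5.078 × 10⁻¹⁵ J.
p = √(2mKE) = √(2 × 1.673 × 10⁻²⁷ × 5.078 × 10⁻¹⁵) = 4.122 × 10⁻²¹ kg·m/s.
λ = h/p = 6.626 × 10⁻³⁴ / 4.122 × 10⁻²¹ = 1.61 × 10⁻¹³ m = 161 fm.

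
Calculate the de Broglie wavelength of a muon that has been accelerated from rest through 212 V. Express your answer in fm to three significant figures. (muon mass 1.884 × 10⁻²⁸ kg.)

λ = 5860 fm

KE = eV = 1.602 × 10⁻¹⁹ × 212.0 = 3.396 × 10⁻¹⁷ J.
p = √(2mKE) = √(2 × 1.884 × 10⁻²⁸ × 3.396 × 10⁻¹⁷) = 1.131 × 10⁻²² kg·m/s.
λ = h/p = 6.626 × 10⁻³⁴ / 1.131 × 10⁻²² = 5.86 × 10⁻¹² m = 5860 fm.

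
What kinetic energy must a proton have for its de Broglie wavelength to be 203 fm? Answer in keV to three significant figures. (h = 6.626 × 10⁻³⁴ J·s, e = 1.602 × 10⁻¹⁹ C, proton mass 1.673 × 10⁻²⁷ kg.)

KE = 19.9 keV

p = h/λ = 6.626 × 10⁻³⁴ / 2.030 × 10⁻¹³ = 3.264 × 10⁻²¹ kg·m/s.
KE = p²/(2m) = (3.264 × 10⁻²¹)² / (2 × 1.673 × 10⁻²⁷) = 3.184 × 10⁻¹⁵ J = 19.9 keV.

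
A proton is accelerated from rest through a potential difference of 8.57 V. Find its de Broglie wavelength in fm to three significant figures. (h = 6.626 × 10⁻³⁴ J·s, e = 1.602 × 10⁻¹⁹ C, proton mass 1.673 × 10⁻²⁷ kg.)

λ = 9780 fm

KE = eV = 1.602 × 10⁻¹⁹ × 8.570 = 1.373 × 10⁻¹⁸ J.
p = √(2mKE) = √(2 × 1.673 × 10⁻²⁷ × 1.373 × 10⁻¹⁸) = 6.778 × 10⁻²³ kg·m/s.
λ = h/p = 6.626 × 10⁻³⁴ / 6.778 × 10⁻²³ = 9.78 × 10⁻¹² m = 9780 fm.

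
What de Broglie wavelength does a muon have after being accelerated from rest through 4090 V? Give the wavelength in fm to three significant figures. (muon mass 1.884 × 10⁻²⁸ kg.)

λ = 1330 fm

KE = eV = 1.602 × 10⁻¹⁹ × 4090 = 6.552 × 10⁻¹⁶ J.
p = √(2mKE) = √(2 × 1.884 × 10⁻²⁸ × 6.552 × 10⁻¹⁶) = 4.969 × 10⁻²² kg·m/s.
λ = h/p = 6.626 × 10⁻³⁴ / 4.969 × 10⁻²² = 1.33 × 10⁻¹² m = 1330 fm.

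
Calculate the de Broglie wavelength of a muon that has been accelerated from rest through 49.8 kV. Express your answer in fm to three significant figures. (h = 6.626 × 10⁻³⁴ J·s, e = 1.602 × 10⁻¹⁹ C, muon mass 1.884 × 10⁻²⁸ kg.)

λ = 382 fm

KE = eV = 1.602 × 10⁻¹⁹ × 4.980 × 10⁴ = 7.978 × 10⁻¹⁵ J.
p = √(2mKE) = √(2 × 1.884 × 10⁻²⁸ × 7.978 × 10⁻¹⁵) = 1.734 × 10⁻²¹ kg·m/s.
λ = h/p = 6.626 × 10⁻³⁴ / 1.734 × 10⁻²¹ = 3.82 × 10⁻¹³ m = 382 fm.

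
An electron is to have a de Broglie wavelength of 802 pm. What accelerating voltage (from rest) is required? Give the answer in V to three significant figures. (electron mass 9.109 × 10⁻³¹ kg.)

V = 2.34 V

p = h/λ = 6.626 × 10⁻³⁴ / 8.020 × 10⁻¹⁰ = 8.262 × 10⁻²⁵ kg·m/s.
KE = p²/(2m) = 3.747 × 10⁻¹⁹ J.
V = KE/e = 3.747 × 10⁻¹⁹ / (1.602 × 10⁻¹⁹) = 2.34 V.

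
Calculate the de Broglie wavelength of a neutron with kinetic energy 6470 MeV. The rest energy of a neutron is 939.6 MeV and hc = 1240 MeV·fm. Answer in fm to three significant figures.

Total energy E = KE + m₀c² = 6470 + 939.6 = 7409.6 MeV.
(pc)² = E² − (m₀c²)² = (7409.6)² − (939.6)² = 5.402 × 10⁷ MeV², so pc = 7350 MeV.
λ = hc/(pc) = 1240 MeV·fm / 7350 MeV = 0.169 fm.

λ = 0.169 fm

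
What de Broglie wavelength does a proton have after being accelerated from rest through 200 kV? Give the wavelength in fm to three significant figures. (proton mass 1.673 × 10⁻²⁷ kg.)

λ = 64.0 fm

KE = eV = 1.602 × 10⁻¹⁹ × 2.000 × 10⁵ = 3.204 × 10⁻¹⁴ J.
p = √(2mKE) = √(2 × 1.673 × 10⁻²⁷ × 3.204 × 10⁻¹⁴) = 1.035 × 10⁻²⁰ kg·m/s.
λ = h/p = 6.626 × 10⁻³⁴ / 1.035 × 10⁻²⁰ = 6.40 × 10⁻¹⁴ m = 64.0 fm.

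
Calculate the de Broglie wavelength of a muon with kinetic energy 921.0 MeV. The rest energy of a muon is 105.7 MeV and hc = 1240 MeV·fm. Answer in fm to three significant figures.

Total energy E = KE + m₀c² = 921.0 + 105.7 = 1026.7 MeV.
(pc)² = E² − (m₀c²)² = (1026.7)² − (105.7)² = 1.043 × 10⁶ MeV², so pc = 1021 MeV.
λ = hc/(pc) = 1240 MeV·fm / 1021 MeV = 1.21 fm.

λ = 1.21 fm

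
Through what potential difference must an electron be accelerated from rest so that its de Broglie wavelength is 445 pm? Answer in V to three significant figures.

p = h/λ = 6.626 × 10⁻³⁴ / 4.450 × 10⁻¹⁰ = 1.489 × 10⁻²⁴ kg·m/s.
KE = p²/(2m) = 1.217 × 10⁻¹⁸ J.
V = KE/e = 1.217 × 10⁻¹⁸ / (1.602 × 10⁻¹⁹) = 7.60 V.

V = 7.60 V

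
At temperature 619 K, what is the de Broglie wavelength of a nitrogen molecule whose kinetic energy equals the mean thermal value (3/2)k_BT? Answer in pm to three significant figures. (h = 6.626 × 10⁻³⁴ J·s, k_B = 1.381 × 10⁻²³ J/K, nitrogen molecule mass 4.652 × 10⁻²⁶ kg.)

λ = 19.2 pm

KE = (3/2)k_BT = 1.5 × 1.381 × 10⁻²³ × 619 = 1.282 × 10⁻²⁰ J.
p = √(2mKE) = √(2 × 4.652 × 10⁻²⁶ × 1.282 × 10⁻²⁰) = 3.454 × 10⁻²³ kg·m/s.
λ = h/p = 1.92 × 10⁻¹¹ m = 19.2 pm.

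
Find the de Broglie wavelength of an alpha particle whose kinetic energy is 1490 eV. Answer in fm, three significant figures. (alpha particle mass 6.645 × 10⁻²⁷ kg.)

λ = 372 fm

KE = 1490 eV = 2.387 × 10⁻¹⁶ J.
p = √(2mKE) = √(2 × 6.645 × 10⁻²⁷ × 2.387 × 10⁻¹⁶) = 1.781 × 10⁻²¹ kg·m/s.
λ = h/p = 6.626 × 10⁻³⁴ / 1.781 × 10⁻²¹ = 3.72 × 10⁻¹³ m = 372 fm.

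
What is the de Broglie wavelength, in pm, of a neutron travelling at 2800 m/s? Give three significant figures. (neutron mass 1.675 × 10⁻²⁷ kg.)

λ = 141 pm

p = mv = 1.675 × 10⁻²⁷ × 2800 = 4.690 × 10⁻²⁴ kg·m/s.
λ = h/p = 6.626 × 10⁻³⁴ / 4.690 × 10⁻²⁴ = 1.41 × 10⁻¹⁰ m = 141 pm.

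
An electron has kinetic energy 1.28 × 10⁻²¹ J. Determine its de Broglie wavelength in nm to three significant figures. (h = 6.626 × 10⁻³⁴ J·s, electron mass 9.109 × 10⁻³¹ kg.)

λ = 13.7 nm

p = √(2mKE) = √(2 × 9.109 × 10⁻³¹ × 1.280 × 10⁻²¹) = 4.829 × 10⁻²⁶ kg·m/s.
λ = h/p = 6.626 × 10⁻³⁴ / 4.829 × 10⁻²⁶ = 1.37 × 10⁻⁸ m = 13.7 nm.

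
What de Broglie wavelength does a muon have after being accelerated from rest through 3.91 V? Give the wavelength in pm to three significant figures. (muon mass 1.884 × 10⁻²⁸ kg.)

λ = 43.1 pm

KE = eV = 1.602 × 10⁻¹⁹ × 3.910 = 6.264 × 10⁻¹⁹ J.
p = √(2mKE) = √(2 × 1.884 × 10⁻²⁸ × 6.264 × 10⁻¹⁹) = 1.536 × 10⁻²³ kg·m/s.
λ = h/p = 6.626 × 10⁻³⁴ / 1.536 × 10⁻²³ = 4.31 × 10⁻¹¹ m = 43.1 pm.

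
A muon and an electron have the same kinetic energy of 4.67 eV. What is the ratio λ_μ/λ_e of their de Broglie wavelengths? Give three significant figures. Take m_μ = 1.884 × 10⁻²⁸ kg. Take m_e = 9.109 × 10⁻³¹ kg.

λ_μ/λ_e = 0.0695

At fixed KE, p = √(2mKE) so λ = h/p ∝ 1/√m.
λ_μ/λ_e = √(m_e/m_μ) = √(9.109 × 10⁻³¹/1.884 × 10⁻²⁸) = √(4.835 × 10⁻³) = 0.0695.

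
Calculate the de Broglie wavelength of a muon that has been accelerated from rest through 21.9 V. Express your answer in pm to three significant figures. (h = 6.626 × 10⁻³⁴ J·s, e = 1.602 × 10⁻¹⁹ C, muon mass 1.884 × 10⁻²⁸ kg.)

λ = 18.2 pm

KE = eV = 1.602 × 10⁻¹⁹ × 21.90 = 3.508 × 10⁻¹⁸ J.
p = √(2mKE) = √(2 × 1.884 × 10⁻²⁸ × 3.508 × 10⁻¹⁸) = 3.636 × 10⁻²³ kg·m/s.
λ = h/p = 6.626 × 10⁻³⁴ / 3.636 × 10⁻²³ = 1.82 × 10⁻¹¹ m = 18.2 pm.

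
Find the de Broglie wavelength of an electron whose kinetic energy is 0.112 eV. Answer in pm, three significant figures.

KE = 0.112 eV = 1.794 × 10⁻²⁰ J.
p = √(2mKE) = √(2 × 9.109 × 10⁻³¹ × 1.794 × 10⁻²⁰) = 1.808 × 10⁻²⁵ kg·m/s.
λ = h/p = 6.626 × 10⁻³⁴ / 1.808 × 10⁻²⁵ = 3.66 × 10⁻⁹ m = 3660 pm.

λ = 3660 pm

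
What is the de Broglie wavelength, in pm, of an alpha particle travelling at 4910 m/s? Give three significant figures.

λ = 20.3 pm

p = mv = 6.645 × 10⁻²⁷ × 4910 = 3.263 × 10⁻²³ kg·m/s.
λ = h/p = 6.626 × 10⁻³⁴ / 3.263 × 10⁻²³ = 2.03 × 10⁻¹¹ m = 20.3 pm.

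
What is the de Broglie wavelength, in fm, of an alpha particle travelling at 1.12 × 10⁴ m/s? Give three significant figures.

λ = 8900 fm

p = mv = 6.645 × 10⁻²⁷ × 1.12 × 10⁴ = 7.442 × 10⁻²³ kg·m/s.
λ = h/p = 6.626 × 10⁻³⁴ / 7.442 × 10⁻²³ = 8.90 × 10⁻¹² m = 8900 fm.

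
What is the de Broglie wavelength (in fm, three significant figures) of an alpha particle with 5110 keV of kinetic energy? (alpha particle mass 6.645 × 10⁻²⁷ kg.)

KE = 5110 keV = 8.186 × 10⁻¹³ J.
p = √(2mKE) = √(2 × 6.645 × 10⁻²⁷ × 8.186 × 10⁻¹³) = 1.043 × 10⁻¹⁹ kg·m/s.
λ = h/p = 6.626 × 10⁻³⁴ / 1.043 × 10⁻¹⁹ = 6.35 × 10⁻¹⁵ m = 6.35 fm.

λ = 6.35 fm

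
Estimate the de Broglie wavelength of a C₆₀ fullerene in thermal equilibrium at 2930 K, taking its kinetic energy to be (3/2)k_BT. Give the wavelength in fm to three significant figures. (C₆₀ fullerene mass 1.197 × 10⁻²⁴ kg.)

λ = 1740 fm

KE = (3/2)k_BT = 1.5 × 1.381 × 10⁻²³ × 2930 = 6.069 × 10⁻²⁰ J.
p = √(2mKE) = √(2 × 1.197 × 10⁻²⁴ × 6.069 × 10⁻²⁰) = 3.812 × 10⁻²² kg·m/s.
λ = h/p = 1.74 × 10⁻¹² m = 1740 fm.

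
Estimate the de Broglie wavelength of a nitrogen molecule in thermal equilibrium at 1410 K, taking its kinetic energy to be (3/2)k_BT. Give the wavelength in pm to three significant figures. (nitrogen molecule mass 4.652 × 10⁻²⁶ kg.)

λ = 12.7 pm

KE = (3/2)k_BT = 1.5 × 1.381 × 10⁻²³ × 1410 = 2.921 × 10⁻²⁰ J.
p = √(2mKE) = √(2 × 4.652 × 10⁻²⁶ × 2.921 × 10⁻²⁰) = 5.213 × 10⁻²³ kg·m/s.
λ = h/p = 1.27 × 10⁻¹¹ m = 12.7 pm.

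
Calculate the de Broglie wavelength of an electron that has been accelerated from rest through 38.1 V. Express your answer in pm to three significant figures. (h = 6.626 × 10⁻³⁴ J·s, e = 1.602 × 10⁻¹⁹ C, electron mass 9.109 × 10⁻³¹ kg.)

KE = eV = 1.602 × 10⁻¹⁹ × 38.10 = 6.104 × 10⁻¹⁸ J.
p = √(2mKE) = √(2 × 9.109 × 10⁻³¹ × 6.104 × 10⁻¹⁸) = 3.335 × 10⁻²⁴ kg·m/s.
λ = h/p = 6.626 × 10⁻³⁴ / 3.335 × 10⁻²⁴ = 1.99 × 10⁻¹⁰ m = 199 pm.

λ = 199 pm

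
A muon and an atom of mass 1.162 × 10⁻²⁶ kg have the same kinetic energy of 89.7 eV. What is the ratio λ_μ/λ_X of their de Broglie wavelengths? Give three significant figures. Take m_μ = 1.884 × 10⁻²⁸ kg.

λ_μ/λ_X = 7.85

At fixed KE, p = √(2mKE) so λ = h/p ∝ 1/√m.
λ_μ/λ_X = √(m_X/m_μ) = √(1.162 × 10⁻²⁶/1.884 × 10⁻²⁸) = √(61.68) = 7.85.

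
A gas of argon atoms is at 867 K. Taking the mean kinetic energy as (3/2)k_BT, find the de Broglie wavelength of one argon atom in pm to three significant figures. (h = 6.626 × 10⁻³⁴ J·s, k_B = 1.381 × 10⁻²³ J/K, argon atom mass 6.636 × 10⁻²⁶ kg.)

KE = (3/2)k_BT = 1.5 × 1.381 × 10⁻²³ × 867 = 1.796 × 10⁻²⁰ J.
p = √(2mKE) = √(2 × 6.636 × 10⁻²⁶ × 1.796 × 10⁻²⁰) = 4.882 × 10⁻²³ kg·m/s.
λ = h/p = 1.36 × 10⁻¹¹ m = 13.6 pm.

λ = 13.6 pm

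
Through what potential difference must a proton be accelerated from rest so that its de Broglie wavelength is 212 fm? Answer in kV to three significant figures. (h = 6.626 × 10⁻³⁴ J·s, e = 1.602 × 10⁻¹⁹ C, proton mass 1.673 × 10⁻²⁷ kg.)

p = h/λ = 6.626 × 10⁻³⁴ / 2.120 × 10⁻¹³ = 3.125 × 10⁻²¹ kg·m/s.
KE = p²/(2m) = 2.919 × 10⁻¹⁵ J.
V = KE/e = 2.919 × 10⁻¹⁵ / (1.602 × 10⁻¹⁹) = 18.2 kV.

V = 18.2 kV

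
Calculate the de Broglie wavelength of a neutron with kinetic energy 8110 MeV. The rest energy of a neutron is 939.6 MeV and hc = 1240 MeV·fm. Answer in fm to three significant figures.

λ = 0.138 fm

Total energy E = KE + m₀c² = 8110 + 939.6 = 9049.6 MeV.
(pc)² = E² − (m₀c²)² = (9049.6)² − (939.6)² = 8.101 × 10⁷ MeV², so pc = 9001 MeV.
λ = hc/(pc) = 1240 MeV·fm / 9001 MeV = 0.138 fm.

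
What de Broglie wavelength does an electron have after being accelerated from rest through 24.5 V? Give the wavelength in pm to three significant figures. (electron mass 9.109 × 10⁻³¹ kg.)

λ = 248 pm

KE = eV = 1.602 × 10⁻¹⁹ × 24.50 = 3.925 × 10⁻¹⁸ J.
p = √(2mKE) = √(2 × 9.109 × 10⁻³¹ × 3.925 × 10⁻¹⁸) = 2.674 × 10⁻²⁴ kg·m/s.
λ = h/p = 6.626 × 10⁻³⁴ / 2.674 × 10⁻²⁴ = 2.48 × 10⁻¹⁰ m = 248 pm.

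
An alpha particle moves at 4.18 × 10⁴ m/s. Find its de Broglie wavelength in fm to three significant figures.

λ = 2390 fm

p = mv = 6.645 × 10⁻²⁷ × 4.18 × 10⁴ = 2.778 × 10⁻²² kg·m/s.
λ = h/p = 6.626 × 10⁻³⁴ / 2.778 × 10⁻²² = 2.39 × 10⁻¹² m = 2390 fm.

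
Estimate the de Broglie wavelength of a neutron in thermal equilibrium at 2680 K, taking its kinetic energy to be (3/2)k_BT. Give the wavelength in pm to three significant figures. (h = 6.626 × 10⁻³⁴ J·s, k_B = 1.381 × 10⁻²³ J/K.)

KE = (3/2)k_BT = 1.5 × 1.381 × 10⁻²³ × 2680 = 5.552 × 10⁻²⁰ J.
p = √(2mKE) = √(2 × 1.675 × 10⁻²⁷ × 5.552 × 10⁻²⁰) = 1.364 × 10⁻²³ kg·m/s.
λ = h/p = 4.86 × 10⁻¹¹ m = 48.6 pm.

λ = 48.6 pm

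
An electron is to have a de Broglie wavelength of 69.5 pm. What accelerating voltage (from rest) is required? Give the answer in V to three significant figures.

V = 311 V

p = h/λ = 6.626 × 10⁻³⁴ / 6.950 × 10⁻¹¹ = 9.534 × 10⁻²⁴ kg·m/s.
KE = p²/(2m) = 4.989 × 10⁻¹⁷ J.
V = KE/e = 4.989 × 10⁻¹⁷ / (1.602 × 10⁻¹⁹) = 311 V.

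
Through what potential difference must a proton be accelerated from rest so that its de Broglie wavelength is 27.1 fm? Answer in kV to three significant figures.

p = h/λ = 6.626 × 10⁻³⁴ / 2.710 × 10⁻¹⁴ = 2.445 × 10⁻²⁰ kg·m/s.
KE = p²/(2m) = 1.787 × 10⁻¹³ J.
V = KE/e = 1.787 × 10⁻¹³ / (1.602 × 10⁻¹⁹) = 1120 kV.

V = 1120 kV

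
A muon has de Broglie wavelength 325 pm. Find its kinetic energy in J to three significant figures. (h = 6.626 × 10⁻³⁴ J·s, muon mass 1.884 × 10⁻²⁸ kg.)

KE = 1.10 × 10⁻²⁰ J

p = h/λ = 6.626 × 10⁻³⁴ / 3.250 × 10⁻¹⁰ = 2.039 × 10⁻²⁴ kg·m/s.
KE = p²/(2m) = (2.039 × 10⁻²⁴)² / (2 × 1.884 × 10⁻²⁸) = 1.103 × 10⁻²⁰ J = 1.10 × 10⁻²⁰ J.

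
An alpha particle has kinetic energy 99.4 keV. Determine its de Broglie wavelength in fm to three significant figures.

λ = 45.5 fm

KE = 99.4 keV = 1.592 × 10⁻¹⁴ J.
p = √(2mKE) = √(2 × 6.645 × 10⁻²⁷ × 1.592 × 10⁻¹⁴) = 1.455 × 10⁻²⁰ kg·m/s.
λ = h/p = 6.626 × 10⁻³⁴ / 1.455 × 10⁻²⁰ = 4.55 × 10⁻¹⁴ m = 45.5 fm.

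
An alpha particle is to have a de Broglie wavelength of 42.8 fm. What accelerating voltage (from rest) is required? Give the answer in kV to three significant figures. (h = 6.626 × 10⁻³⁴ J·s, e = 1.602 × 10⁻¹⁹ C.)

p = h/λ = 6.626 × 10⁻³⁴ / 4.280 × 10⁻¹⁴ = 1.548 × 10⁻²⁰ kg·m/s.
KE = p²/(2m) = 1.803 × 10⁻¹⁴ J.
V = KE/2e = 1.803 × 10⁻¹⁴ / (2 × 1.602 × 10⁻¹⁹) = 56.3 kV.

V = 56.3 kV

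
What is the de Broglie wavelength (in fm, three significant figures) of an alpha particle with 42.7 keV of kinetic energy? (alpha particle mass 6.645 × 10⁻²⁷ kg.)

KE = 42.7 keV = 6.841 × 10⁻¹⁵ J.
p = √(2mKE) = √(2 × 6.645 × 10⁻²⁷ × 6.841 × 10⁻¹⁵) = 9.535 × 10⁻²¹ kg·m/s.
λ = h/p = 6.626 × 10⁻³⁴ / 9.535 × 10⁻²¹ = 6.95 × 10⁻¹⁴ m = 69.5 fm.

λ = 69.5 fm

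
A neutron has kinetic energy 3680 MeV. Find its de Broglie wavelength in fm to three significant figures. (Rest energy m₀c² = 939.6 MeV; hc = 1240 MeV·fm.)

Total energy E = KE + m₀c² = 3680 + 939.6 = 4619.6 MeV.
(pc)² = E² − (m₀c²)² = (4619.6)² − (939.6)² = 2.046 × 10⁷ MeV², so pc = 4523 MeV.
λ = hc/(pc) = 1240 MeV·fm / 4523 MeV = 0.274 fm.

λ = 0.274 fm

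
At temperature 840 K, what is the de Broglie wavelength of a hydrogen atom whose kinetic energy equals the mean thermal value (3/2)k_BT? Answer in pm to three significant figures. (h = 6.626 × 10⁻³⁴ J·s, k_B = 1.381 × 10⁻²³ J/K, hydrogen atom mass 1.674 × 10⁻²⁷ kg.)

KE = (3/2)k_BT = 1.5 × 1.381 × 10⁻²³ × 840 = 1.740 × 10⁻²⁰ J.
p = √(2mKE) = √(2 × 1.674 × 10⁻²⁷ × 1.740 × 10⁻²⁰) = 7.633 × 10⁻²⁴ kg·m/s.
λ = h/p = 8.68 × 10⁻¹¹ m = 86.8 pm.

λ = 86.8 pm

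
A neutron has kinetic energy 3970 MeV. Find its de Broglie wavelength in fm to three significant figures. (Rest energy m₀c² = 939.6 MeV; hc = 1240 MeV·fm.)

λ = 0.257 fm

Total energy E = KE + m₀c² = 3970 + 939.6 = 4909.6 MeV.
(pc)² = E² − (m₀c²)² = (4909.6)² − (939.6)² = 2.322 × 10⁷ MeV², so pc = 4819 MeV.
λ = hc/(pc) = 1240 MeV·fm / 4819 MeV = 0.257 fm.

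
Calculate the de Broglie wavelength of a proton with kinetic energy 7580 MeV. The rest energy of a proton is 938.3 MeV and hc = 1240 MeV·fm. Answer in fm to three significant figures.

λ = 0.146 fm

Total energy E = KE + m₀c² = 7580 + 938.3 = 8518.3 MeV.
(pc)² = E² − (m₀c²)² = (8518.3)² − (938.3)² = 7.168 × 10⁷ MeV², so pc = 8466 MeV.
λ = hc/(pc) = 1240 MeV·fm / 8466 MeV = 0.146 fm.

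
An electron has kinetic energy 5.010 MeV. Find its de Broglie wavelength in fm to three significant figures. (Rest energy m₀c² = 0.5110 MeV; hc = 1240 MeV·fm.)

λ = 226 fm

Total energy E = KE + m₀c² = 5.010 + 0.5110 = 5.5210 MeV.
(pc)² = E² − (m₀c²)² = (5.5210)² − (0.5110)² = 30.22 MeV², so pc = 5.497 MeV.
λ = hc/(pc) = 1240 MeV·fm / 5.497 MeV = 226 fm.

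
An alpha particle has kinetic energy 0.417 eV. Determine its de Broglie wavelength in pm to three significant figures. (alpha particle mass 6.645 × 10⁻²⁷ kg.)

λ = 22.2 pm

KE = 0.417 eV = 6.680 × 10⁻²⁰ J.
p = √(2mKE) = √(2 × 6.645 × 10⁻²⁷ × 6.680 × 10⁻²⁰) = 2.980 × 10⁻²³ kg·m/s.
λ = h/p = 6.626 × 10⁻³⁴ / 2.980 × 10⁻²³ = 2.22 × 10⁻¹¹ m = 22.2 pm.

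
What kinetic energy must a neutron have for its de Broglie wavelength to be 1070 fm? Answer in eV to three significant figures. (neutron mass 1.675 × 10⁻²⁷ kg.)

p = h/λ = 6.626 × 10⁻³⁴ / 1.070 × 10⁻¹² = 6.193 × 10⁻²² kg·m/s.
KE = p²/(2m) = (6.193 × 10⁻²²)² / (2 × 1.675 × 10⁻²⁷) = 1.145 × 10⁻¹⁶ J = 715 eV.

KE = 715 eV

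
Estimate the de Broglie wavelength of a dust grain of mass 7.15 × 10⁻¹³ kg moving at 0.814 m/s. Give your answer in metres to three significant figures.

p = mv = 7.15 × 10⁻¹³ × 0.814 = 5.820 × 10⁻¹³ kg·m/s.
λ = h/p = 6.626 × 10⁻³⁴ / 5.820 × 10⁻¹³ = 1.14 × 10⁻²¹ m.

λ = 1.14 × 10⁻²¹ m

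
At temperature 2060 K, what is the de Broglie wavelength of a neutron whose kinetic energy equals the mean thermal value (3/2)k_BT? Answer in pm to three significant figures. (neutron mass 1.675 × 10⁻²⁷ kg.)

λ = 55.4 pm

KE = (3/2)k_BT = 1.5 × 1.381 × 10⁻²³ × 2060 = 4.267 × 10⁻²⁰ J.
p = √(2mKE) = √(2 × 1.675 × 10⁻²⁷ × 4.267 × 10⁻²⁰) = 1.196 × 10⁻²³ kg·m/s.
λ = h/p = 5.54 × 10⁻¹¹ m = 55.4 pm.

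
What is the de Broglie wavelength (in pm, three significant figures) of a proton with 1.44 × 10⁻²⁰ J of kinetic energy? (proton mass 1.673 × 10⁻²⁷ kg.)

p = √(2mKE) = √(2 × 1.673 × 10⁻²⁷ × 1.440 × 10⁻²⁰) = 6.941 × 10⁻²⁴ kg·m/s.
λ = h/p = 6.626 × 10⁻³⁴ / 6.941 × 10⁻²⁴ = 9.55 × 10⁻¹¹ m = 95.5 pm.

λ = 95.5 pm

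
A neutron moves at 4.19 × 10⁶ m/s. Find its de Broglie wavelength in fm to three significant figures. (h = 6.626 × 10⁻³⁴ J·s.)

p = mv = 1.675 × 10⁻²⁷ × 4.19 × 10⁶ = 7.018 × 10⁻²¹ kg·m/s.
λ = h/p = 6.626 × 10⁻³⁴ / 7.018 × 10⁻²¹ = 9.44 × 10⁻¹⁴ m = 94.4 fm.

λ = 94.4 fm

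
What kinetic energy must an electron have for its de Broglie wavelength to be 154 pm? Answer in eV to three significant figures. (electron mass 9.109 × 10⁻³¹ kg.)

KE = 63.4 eV

p = h/λ = 6.626 × 10⁻³⁴ / 1.540 × 10⁻¹⁰ = 4.303 × 10⁻²⁴ kg·m/s.
KE = p²/(2m) = (4.303 × 10⁻²⁴)² / (2 × 9.109 × 10⁻³¹) = 1.016 × 10⁻¹⁷ J = 63.4 eV.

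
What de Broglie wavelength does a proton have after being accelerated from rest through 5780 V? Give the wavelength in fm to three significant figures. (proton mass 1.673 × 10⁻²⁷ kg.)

KE = eV = 1.602 × 10⁻¹⁹ × 5780 = 9.260 × 10⁻¹⁶ J.
p = √(2mKE) = √(2 × 1.673 × 10⁻²⁷ × 9.260 × 10⁻¹⁶) = 1.760 × 10⁻²¹ kg·m/s.
λ = h/p = 6.626 × 10⁻³⁴ / 1.760 × 10⁻²¹ = 3.76 × 10⁻¹³ m = 376 fm.

λ = 376 fm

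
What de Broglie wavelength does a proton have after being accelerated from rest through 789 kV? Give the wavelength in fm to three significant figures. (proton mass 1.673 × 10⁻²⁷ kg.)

λ = 32.2 fm

KE = eV = 1.602 × 10⁻¹⁹ × 7.890 × 10⁵ = 1.264 × 10⁻¹³ J.
p = √(2mKE) = √(2 × 1.673 × 10⁻²⁷ × 1.264 × 10⁻¹³) = 2.057 × 10⁻²⁰ kg·m/s.
λ = h/p = 6.626 × 10⁻³⁴ / 2.057 × 10⁻²⁰ = 3.22 × 10⁻¹⁴ m = 32.2 fm.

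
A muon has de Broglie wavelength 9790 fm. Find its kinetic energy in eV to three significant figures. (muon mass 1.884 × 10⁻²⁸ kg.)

KE = 75.9 eV

p = h/λ = 6.626 × 10⁻³⁴ / 9.790 × 10⁻¹² = 6.768 × 10⁻²³ kg·m/s.
KE = p²/(2m) = (6.768 × 10⁻²³)² / (2 × 1.884 × 10⁻²⁸) = 1.216 × 10⁻¹⁷ J = 75.9 eV.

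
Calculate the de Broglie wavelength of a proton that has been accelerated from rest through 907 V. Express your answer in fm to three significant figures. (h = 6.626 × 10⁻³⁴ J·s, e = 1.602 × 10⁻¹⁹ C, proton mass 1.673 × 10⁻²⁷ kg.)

KE = eV = 1.602 × 10⁻¹⁹ × 907.0 = 1.453 × 10⁻¹⁶ J.
p = √(2mKE) = √(2 × 1.673 × 10⁻²⁷ × 1.453 × 10⁻¹⁶) = 6.973 × 10⁻²² kg·m/s.
λ = h/p = 6.626 × 10⁻³⁴ / 6.973 × 10⁻²² = 9.50 × 10⁻¹³ m = 950 fm.

λ = 950 fm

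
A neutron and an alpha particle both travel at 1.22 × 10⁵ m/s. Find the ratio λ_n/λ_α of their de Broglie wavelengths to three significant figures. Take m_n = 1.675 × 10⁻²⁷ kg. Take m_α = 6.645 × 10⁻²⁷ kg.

At fixed v, p = mv so λ = h/(mv) ∝ 1/m.
λ_n/λ_α = m_α/m_n = 6.645 × 10⁻²⁷/1.675 × 10⁻²⁷ = 3.97.

λ_n/λ_α = 3.97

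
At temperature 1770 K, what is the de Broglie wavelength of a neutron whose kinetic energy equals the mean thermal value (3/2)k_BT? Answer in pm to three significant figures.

KE = (3/2)k_BT = 1.5 × 1.381 × 10⁻²³ × 1770 = 3.667 × 10⁻²⁰ J.
p = √(2mKE) = √(2 × 1.675 × 10⁻²⁷ × 3.667 × 10⁻²⁰) = 1.108 × 10⁻²³ kg·m/s.
λ = h/p = 5.98 × 10⁻¹¹ m = 59.8 pm.

λ = 59.8 pm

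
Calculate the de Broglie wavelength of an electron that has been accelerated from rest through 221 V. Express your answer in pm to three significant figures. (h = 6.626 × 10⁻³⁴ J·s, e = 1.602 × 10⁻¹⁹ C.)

λ = 82.5 pm

KE = eV = 1.602 × 10⁻¹⁹ × 221.0 = 3.540 × 10⁻¹⁷ J.
p = √(2mKE) = √(2 × 9.109 × 10⁻³¹ × 3.540 × 10⁻¹⁷) = 8.031 × 10⁻²⁴ kg·m/s.
λ = h/p = 6.626 × 10⁻³⁴ / 8.031 × 10⁻²⁴ = 8.25 × 10⁻¹¹ m = 82.5 pm.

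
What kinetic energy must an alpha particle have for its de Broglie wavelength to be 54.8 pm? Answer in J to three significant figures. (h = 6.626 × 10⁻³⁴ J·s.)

KE = 1.10 × 10⁻²⁰ J

p = h/λ = 6.626 × 10⁻³⁴ / 5.480 × 10⁻¹¹ = 1.209 × 10⁻²³ kg·m/s.
KE = p²/(2m) = (1.209 × 10⁻²³)² / (2 × 6.645 × 10⁻²⁷) = 1.100 × 10⁻²⁰ J = 1.10 × 10⁻²⁰ J.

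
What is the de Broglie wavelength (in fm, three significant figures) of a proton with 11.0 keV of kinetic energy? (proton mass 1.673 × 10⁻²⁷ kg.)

λ = 273 fm

KE = 11.0 keV = 1.762 × 10⁻¹⁵ J.
p = √(2mKE) = √(2 × 1.673 × 10⁻²⁷ × 1.762 × 10⁻¹⁵) = 2.428 × 10⁻²¹ kg·m/s.
λ = h/p = 6.626 × 10⁻³⁴ / 2.428 × 10⁻²¹ = 2.73 × 10⁻¹³ m = 273 fm.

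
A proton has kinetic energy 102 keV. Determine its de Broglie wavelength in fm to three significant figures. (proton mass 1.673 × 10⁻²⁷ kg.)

KE = 102 keV = 1.634 × 10⁻¹⁴ J.
p = √(2mKE) = √(2 × 1.673 × 10⁻²⁷ × 1.634 × 10⁻¹⁴) = 7.394 × 10⁻²¹ kg·m/s.
λ = h/p = 6.626 × 10⁻³⁴ / 7.394 × 10⁻²¹ = 8.96 × 10⁻¹⁴ m = 89.6 fm.

λ = 89.6 fm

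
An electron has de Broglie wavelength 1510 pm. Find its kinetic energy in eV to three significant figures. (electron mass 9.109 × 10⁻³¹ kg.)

KE = 0.660 eV

p = h/λ = 6.626 × 10⁻³⁴ / 1.510 × 10⁻⁹ = 4.388 × 10⁻²⁵ kg·m/s.
KE = p²/(2m) = (4.388 × 10⁻²⁵)² / (2 × 9.109 × 10⁻³¹) = 1.057 × 10⁻¹⁹ J = 0.660 eV.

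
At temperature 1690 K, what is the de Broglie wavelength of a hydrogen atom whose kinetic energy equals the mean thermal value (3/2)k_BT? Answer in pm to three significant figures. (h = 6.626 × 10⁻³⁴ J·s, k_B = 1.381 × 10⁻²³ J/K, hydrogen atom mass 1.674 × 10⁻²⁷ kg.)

KE = (3/2)k_BT = 1.5 × 1.381 × 10⁻²³ × 1690 = 3.501 × 10⁻²⁰ J.
p = √(2mKE) = √(2 × 1.674 × 10⁻²⁷ × 3.501 × 10⁻²⁰) = 1.083 × 10⁻²³ kg·m/s.
λ = h/p = 6.12 × 10⁻¹¹ m = 61.2 pm.

λ = 61.2 pm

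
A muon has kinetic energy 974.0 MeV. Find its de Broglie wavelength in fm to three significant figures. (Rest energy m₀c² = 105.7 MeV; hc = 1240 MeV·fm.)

λ = 1.15 fm

Total energy E = KE + m₀c² = 974.0 + 105.7 = 1079.7 MeV.
(pc)² = E² − (m₀c²)² = (1079.7)² − (105.7)² = 1.155 × 10⁶ MeV², so pc = 1075 MeV.
λ = hc/(pc) = 1240 MeV·fm / 1075 MeV = 1.15 fm.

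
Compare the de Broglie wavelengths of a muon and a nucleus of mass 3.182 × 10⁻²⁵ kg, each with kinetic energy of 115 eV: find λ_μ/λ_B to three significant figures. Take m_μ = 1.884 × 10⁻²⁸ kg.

λ_μ/λ_B = 41.1

At fixed KE, p = √(2mKE) so λ = h/p ∝ 1/√m.
λ_μ/λ_B = √(m_B/m_μ) = √(3.182 × 10⁻²⁵/1.884 × 10⁻²⁸) = √(1689) = 41.1.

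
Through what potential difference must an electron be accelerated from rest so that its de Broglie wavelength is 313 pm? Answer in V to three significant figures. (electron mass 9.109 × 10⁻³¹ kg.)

V = 15.4 V

p = h/λ = 6.626 × 10⁻³⁴ / 3.130 × 10⁻¹⁰ = 2.117 × 10⁻²⁴ kg·m/s.
KE = p²/(2m) = 2.460 × 10⁻¹⁸ J.
V = KE/e = 2.460 × 10⁻¹⁸ / (1.602 × 10⁻¹⁹) = 15.4 V.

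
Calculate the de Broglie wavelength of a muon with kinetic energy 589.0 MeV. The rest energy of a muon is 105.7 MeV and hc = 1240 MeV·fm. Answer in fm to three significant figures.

λ = 1.81 fm

Total energy E = KE + m₀c² = 589.0 + 105.7 = 694.7 MeV.
(pc)² = E² − (m₀c²)² = (694.7)² − (105.7)² = 4.714 × 10⁵ MeV², so pc = 686.6 MeV.
λ = hc/(pc) = 1240 MeV·fm / 686.6 MeV = 1.81 fm.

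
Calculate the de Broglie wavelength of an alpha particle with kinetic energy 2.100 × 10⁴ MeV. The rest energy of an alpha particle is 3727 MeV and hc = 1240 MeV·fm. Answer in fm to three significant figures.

Total energy E = KE + m₀c² = 2.100 × 10⁴ + 3727 = 24727 MeV.
(pc)² = E² − (m₀c²)² = (24727)² − (3727)² = 5.975 × 10⁸ MeV², so pc = 2.444 × 10⁴ MeV.
λ = hc/(pc) = 1240 MeV·fm / 2.444 × 10⁴ MeV = 0.0507 fm.

λ = 0.0507 fm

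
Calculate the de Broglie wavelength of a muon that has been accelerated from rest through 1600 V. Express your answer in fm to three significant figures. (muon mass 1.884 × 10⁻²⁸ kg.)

λ = 2130 fm

KE = eV = 1.602 × 10⁻¹⁹ × 1600 = 2.563 × 10⁻¹⁶ J.
p = √(2mKE) = √(2 × 1.884 × 10⁻²⁸ × 2.563 × 10⁻¹⁶) = 3.108 × 10⁻²² kg·m/s.
λ = h/p = 6.626 × 10⁻³⁴ / 3.108 × 10⁻²² = 2.13 × 10⁻¹² m = 2130 fm.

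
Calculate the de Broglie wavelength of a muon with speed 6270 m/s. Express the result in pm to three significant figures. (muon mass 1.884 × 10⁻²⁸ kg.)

λ = 561 pm

p = mv = 1.884 × 10⁻²⁸ × 6270 = 1.181 × 10⁻²⁴ kg·m/s.
λ = h/p = 6.626 × 10⁻³⁴ / 1.181 × 10⁻²⁴ = 5.61 × 10⁻¹⁰ m = 561 pm.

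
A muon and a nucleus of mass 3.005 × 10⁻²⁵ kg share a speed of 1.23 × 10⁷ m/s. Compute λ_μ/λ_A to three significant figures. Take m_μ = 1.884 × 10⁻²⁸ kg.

λ_μ/λ_A = 1600

At fixed v, p = mv so λ = h/(mv) ∝ 1/m.
λ_μ/λ_A = m_A/m_μ = 3.005 × 10⁻²⁵/1.884 × 10⁻²⁸ = 1600.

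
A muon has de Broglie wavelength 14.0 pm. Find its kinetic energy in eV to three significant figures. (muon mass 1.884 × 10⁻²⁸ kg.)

p = h/λ = 6.626 × 10⁻³⁴ / 1.400 × 10⁻¹¹ = 4.733 × 10⁻²³ kg·m/s.
KE = p²/(2m) = (4.733 × 10⁻²³)² / (2 × 1.884 × 10⁻²⁸) = 5.945 × 10⁻¹⁸ J = 37.1 eV.

KE = 37.1 eV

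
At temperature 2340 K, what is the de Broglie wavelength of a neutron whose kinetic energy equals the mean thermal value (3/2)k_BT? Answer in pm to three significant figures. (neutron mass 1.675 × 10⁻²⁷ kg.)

λ = 52.0 pm

KE = (3/2)k_BT = 1.5 × 1.381 × 10⁻²³ × 2340 = 4.847 × 10⁻²⁰ J.
p = √(2mKE) = √(2 × 1.675 × 10⁻²⁷ × 4.847 × 10⁻²⁰) = 1.274 × 10⁻²³ kg·m/s.
λ = h/p = 5.20 × 10⁻¹¹ m = 52.0 pm.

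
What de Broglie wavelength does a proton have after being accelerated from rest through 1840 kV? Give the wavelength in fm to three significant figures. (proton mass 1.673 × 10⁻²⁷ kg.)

KE = eV = 1.602 × 10⁻¹⁹ × 1.840 × 10⁶ = 2.948 × 10⁻¹³ J.
p = √(2mKE) = √(2 × 1.673 × 10⁻²⁷ × 2.948 × 10⁻¹³) = 3.141 × 10⁻²⁰ kg·m/s.
λ = h/p = 6.626 × 10⁻³⁴ / 3.141 × 10⁻²⁰ = 2.11 × 10⁻¹⁴ m = 21.1 fm.

λ = 21.1 fm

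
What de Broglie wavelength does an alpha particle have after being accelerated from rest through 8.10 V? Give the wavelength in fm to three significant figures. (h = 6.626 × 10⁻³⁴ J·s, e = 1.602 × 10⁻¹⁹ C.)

KE = 2eV = 2 × 1.602 × 10⁻¹⁹ × 8.100 = 2.595 × 10⁻¹⁸ J.
p = √(2mKE) = √(2 × 6.645 × 10⁻²⁷ × 2.595 × 10⁻¹⁸) = 1.857 × 10⁻²² kg·m/s.
λ = h/p = 6.626 × 10⁻³⁴ / 1.857 × 10⁻²² = 3.57 × 10⁻¹² m = 3570 fm.

λ = 3570 fm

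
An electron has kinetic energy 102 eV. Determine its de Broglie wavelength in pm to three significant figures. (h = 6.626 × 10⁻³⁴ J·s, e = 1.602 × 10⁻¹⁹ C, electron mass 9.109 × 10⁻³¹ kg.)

KE = 102 eV = 1.634 × 10⁻¹⁷ J.
p = √(2mKE) = √(2 × 9.109 × 10⁻³¹ × 1.634 × 10⁻¹⁷) = 5.456 × 10⁻²⁴ kg·m/s.
λ = h/p = 6.626 × 10⁻³⁴ / 5.456 × 10⁻²⁴ = 1.21 × 10⁻¹⁰ m = 121 pm.

λ = 121 pm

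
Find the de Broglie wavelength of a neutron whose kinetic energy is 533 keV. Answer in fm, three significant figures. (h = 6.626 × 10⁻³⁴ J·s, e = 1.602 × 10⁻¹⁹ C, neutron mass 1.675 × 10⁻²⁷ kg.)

KE = 533 keV = 8.539 × 10⁻¹⁴ J.
p = √(2mKE) = √(2 × 1.675 × 10⁻²⁷ × 8.539 × 10⁻¹⁴) = 1.691 × 10⁻²⁰ kg·m/s.
λ = h/p = 6.626 × 10⁻³⁴ / 1.691 × 10⁻²⁰ = 3.92 × 10⁻¹⁴ m = 39.2 fm.

λ = 39.2 fm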